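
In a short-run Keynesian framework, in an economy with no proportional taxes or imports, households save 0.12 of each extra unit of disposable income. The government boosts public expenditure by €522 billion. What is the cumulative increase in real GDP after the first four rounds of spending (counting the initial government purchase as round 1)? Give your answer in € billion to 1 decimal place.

MPC = 1 − MPS = 1 − 0.12 = 0.88.
Round 1 adds ΔG = €522 billion; each later round is MPC = 0.88 times the previous.
After 4 rounds: 522 + 459.36 + 404.2368 + 355.728384 = ΔG·(1 − c^4)/(1 − c) = 522 × (1 − 0.59969536)/0.12 ≈ €1,741.3 billion.

€1,741.3 billion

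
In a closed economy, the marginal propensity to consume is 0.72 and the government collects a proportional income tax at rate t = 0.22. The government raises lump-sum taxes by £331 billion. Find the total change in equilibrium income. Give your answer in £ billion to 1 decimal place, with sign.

−£543.6 billion

A lump-sum tax change of +£331 billion shifts disposable income by −£331 billion; first-round consumption changes by −c × ΔT = −0.72 × (+£331 billion) = −£238.32 billion.
Expenditure multiplier = 1/(1 − c(1−t)) = 1/(1 − 0.72×0.78) = 1/0.4384 ≈ 2.281.
The tax multiplier is −c × k ≈ −1.642, so ΔY = k × (−c·ΔT) = (−£238.32 billion) / 0.4384 ≈ −£543.6 billion.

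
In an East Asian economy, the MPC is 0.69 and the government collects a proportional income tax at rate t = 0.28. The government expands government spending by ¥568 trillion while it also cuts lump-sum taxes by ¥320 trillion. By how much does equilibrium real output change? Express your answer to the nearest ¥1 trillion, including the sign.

Expenditure multiplier = 1/(1 − c(1−t)) = 1/(1 − 0.69×0.72) = 1/0.5032 ≈ 1.987.
ΔG contributes k·ΔG = (+¥568 trillion) / 0.5032 ≈ +¥1,128.8 trillion.
ΔT of −¥320 trillion changes first-round spending by −c·ΔT = +¥220.8 trillion, contributing k·(−c·ΔT) = (+¥220.8 trillion) / 0.5032 ≈ +¥438.8 trillion.
Net ΔY = k(ΔG − c·ΔT) = (+¥788.8 trillion) / 0.5032 ≈ +¥1,568 trillion.

+¥1,568 trillion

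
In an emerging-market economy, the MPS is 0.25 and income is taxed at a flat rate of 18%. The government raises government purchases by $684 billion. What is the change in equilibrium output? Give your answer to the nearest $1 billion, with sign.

MPC = 1 − MPS = 1 − 0.25 = 0.75.
Government-spending multiplier = 1/(1 − c(1−t)) = 1/(1 − 0.75×0.82) = 1/0.385 ≈ 2.597.
ΔY = k × ΔG = (+$684 billion) / 0.385 ≈ +$1,777 billion.

+$1,777 billion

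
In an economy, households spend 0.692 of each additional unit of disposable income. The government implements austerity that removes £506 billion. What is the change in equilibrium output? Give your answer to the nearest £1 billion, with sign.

Government-spending multiplier = 1/(1 − MPC) = 1/(1 − 0.692) = 1/0.308 ≈ 3.247.
ΔY = k × ΔG = (−£506 billion) / 0.308 ≈ −£1,643 billion.

−£1,643 billion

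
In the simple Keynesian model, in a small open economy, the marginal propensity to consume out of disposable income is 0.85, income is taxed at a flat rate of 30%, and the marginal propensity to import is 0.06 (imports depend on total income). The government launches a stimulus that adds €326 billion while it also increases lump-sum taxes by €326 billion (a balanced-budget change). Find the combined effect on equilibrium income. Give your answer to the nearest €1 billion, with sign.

Expenditure multiplier = 1/(1 − c(1−t) + m) = 1/(1 − 0.85×0.7 + 0.06) = 1/0.465 ≈ 2.151.
ΔG contributes k·ΔG = (+€326 billion) / 0.465 ≈ +€701.1 billion.
ΔT of +€326 billion changes first-round spending by −c·ΔT = −€277.1 billion, contributing k·(−c·ΔT) = (−€277.1 billion) / 0.465 ≈ −€595.9 billion.
Net ΔY = k(ΔG − c·ΔT) = (+€48.9 billion) / 0.465 ≈ +€105 billion.

+€105 billion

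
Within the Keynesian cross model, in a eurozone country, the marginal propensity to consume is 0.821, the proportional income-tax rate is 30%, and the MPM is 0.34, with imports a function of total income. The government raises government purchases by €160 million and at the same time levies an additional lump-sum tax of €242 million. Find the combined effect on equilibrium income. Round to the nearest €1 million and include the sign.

Expenditure multiplier = 1/(1 − c(1−t) + m) = 1/(1 − 0.821×0.7 + 0.34) = 1/0.7653 ≈ 1.307.
ΔG contributes k·ΔG = (+€160 million) / 0.7653 ≈ +€209.1 million.
ΔT of +€242 million changes first-round spending by −c·ΔT = −€198.682 million, contributing k·(−c·ΔT) = (−€198.682 million) / 0.7653 ≈ −€259.6 million.
Net ΔY = k(ΔG − c·ΔT) = (−€38.682 million) / 0.7653 ≈ −€51 million.

−€51 million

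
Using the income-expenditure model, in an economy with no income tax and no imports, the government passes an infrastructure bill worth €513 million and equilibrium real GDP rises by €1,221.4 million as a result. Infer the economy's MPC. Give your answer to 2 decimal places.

Implied spending multiplier k = ΔY/ΔG = 1,221.4/513 ≈ 2.3809.
Since k = 1/(1 − MPC), MPC = 1 − 1/k = 1 − ΔG/ΔY = 1 − 513/1,221.4 ≈ 0.58.

0.58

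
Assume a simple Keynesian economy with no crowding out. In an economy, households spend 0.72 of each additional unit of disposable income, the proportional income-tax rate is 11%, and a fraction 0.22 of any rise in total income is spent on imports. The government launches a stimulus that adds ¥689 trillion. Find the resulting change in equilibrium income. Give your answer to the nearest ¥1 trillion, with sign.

+¥1,190 trillion

Government-spending multiplier = 1/(1 − c(1−t) + m) = 1/(1 − 0.72×0.89 + 0.22) = 1/0.5792 ≈ 1.727.
ΔY = k × ΔG = (+¥689 trillion) / 0.5792 ≈ +¥1,190 trillion.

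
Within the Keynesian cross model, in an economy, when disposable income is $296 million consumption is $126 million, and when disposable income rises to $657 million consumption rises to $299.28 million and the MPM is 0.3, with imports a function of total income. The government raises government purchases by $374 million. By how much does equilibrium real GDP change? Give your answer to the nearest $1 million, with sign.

+$456 million

MPC = ΔC/ΔYd = (299.28 − 126)/(657 − 296) = 173.28/361 = 0.48.
Spending multiplier = 1/(1 − c + m) = 1/(1 − 0.48 + 0.3) = 1/0.82 ≈ 1.22.
ΔY = k × ΔG = (+$374 million) / 0.82 ≈ +$456 million.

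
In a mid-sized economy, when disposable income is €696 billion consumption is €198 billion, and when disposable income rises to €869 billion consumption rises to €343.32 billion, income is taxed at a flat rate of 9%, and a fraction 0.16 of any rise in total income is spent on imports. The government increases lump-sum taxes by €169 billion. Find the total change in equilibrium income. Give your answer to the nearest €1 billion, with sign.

−€359 billion

MPC = ΔC/ΔYd = (343.32 − 198)/(869 − 696) = 145.32/173 = 0.84.
A lump-sum tax change of +€169 billion shifts disposable income by −€169 billion; first-round consumption changes by −c × ΔT = −0.84 × (+€169 billion) = −€141.96 billion.
Expenditure multiplier = 1/(1 − c(1−t) + m) = 1/(1 − 0.84×0.91 + 0.16) = 1/0.3956 ≈ 2.528.
The tax multiplier is −c × k ≈ −2.123, so ΔY = k × (−c·ΔT) = (−€141.96 billion) / 0.3956 ≈ −€359 billion.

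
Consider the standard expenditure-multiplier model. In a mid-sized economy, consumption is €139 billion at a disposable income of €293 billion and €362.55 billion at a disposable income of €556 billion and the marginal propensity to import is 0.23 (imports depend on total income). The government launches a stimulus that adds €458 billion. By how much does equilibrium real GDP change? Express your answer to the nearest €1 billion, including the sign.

+€1,205 billion

MPC = ΔC/ΔYd = (362.55 − 139)/(556 − 293) = 223.55/263 = 0.85.
Expenditure multiplier = 1/(1 − c + m) = 1/(1 − 0.85 + 0.23) = 1/0.38 ≈ 2.632.
ΔY = k × ΔG = (+€458 billion) / 0.38 ≈ +€1,205 billion.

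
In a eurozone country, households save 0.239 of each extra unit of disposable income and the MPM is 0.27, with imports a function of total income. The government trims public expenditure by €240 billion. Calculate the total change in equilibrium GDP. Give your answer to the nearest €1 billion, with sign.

−€472 billion

MPC = 1 − MPS = 1 − 0.239 = 0.761.
Spending multiplier = 1/(1 − c + m) = 1/(1 − 0.761 + 0.27) = 1/0.509 ≈ 1.965.
ΔY = k × ΔG = (−€240 billion) / 0.509 ≈ −€472 billion.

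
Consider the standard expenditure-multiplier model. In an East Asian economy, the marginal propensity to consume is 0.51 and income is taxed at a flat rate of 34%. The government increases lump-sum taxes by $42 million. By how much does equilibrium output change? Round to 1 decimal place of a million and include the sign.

−$32.3 million

A lump-sum tax change of +$42 million shifts disposable income by −$42 million; first-round consumption changes by −c × ΔT = −0.51 × (+$42 million) = −$21.42 million.
Expenditure multiplier = 1/(1 − c(1−t)) = 1/(1 − 0.51×0.66) = 1/0.6634 ≈ 1.507.
The tax multiplier is −c × k ≈ −0.769, so ΔY = k × (−c·ΔT) = (−$21.42 million) / 0.6634 ≈ −$32.3 million.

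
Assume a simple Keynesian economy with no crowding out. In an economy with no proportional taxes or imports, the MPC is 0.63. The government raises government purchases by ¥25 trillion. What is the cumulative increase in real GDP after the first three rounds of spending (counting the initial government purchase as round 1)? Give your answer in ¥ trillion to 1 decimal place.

Round 1 adds ΔG = ¥25 trillion; each later round is MPC = 0.63 times the previous.
After 3 rounds: 25 + 15.75 + 9.9225 = ΔG·(1 − c^3)/(1 − c) = 25 × (1 − 0.250047)/0.37 ≈ ¥50.7 trillion.

¥50.7 trillion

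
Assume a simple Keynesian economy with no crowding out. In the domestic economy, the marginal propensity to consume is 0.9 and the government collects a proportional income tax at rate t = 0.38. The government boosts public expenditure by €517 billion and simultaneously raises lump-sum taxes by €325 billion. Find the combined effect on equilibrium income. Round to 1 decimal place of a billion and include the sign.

+€507.9 billion

Expenditure multiplier = 1/(1 − c(1−t)) = 1/(1 − 0.9×0.62) = 1/0.442 ≈ 2.262.
ΔG contributes k·ΔG = (+€517 billion) / 0.442 ≈ +€1,169.7 billion.
ΔT of +€325 billion changes first-round spending by −c·ΔT = −€292.5 billion, contributing k·(−c·ΔT) = (−€292.5 billion) / 0.442 ≈ −€661.8 billion.
Net ΔY = k(ΔG − c·ΔT) = (+€224.5 billion) / 0.442 ≈ +€507.9 billion.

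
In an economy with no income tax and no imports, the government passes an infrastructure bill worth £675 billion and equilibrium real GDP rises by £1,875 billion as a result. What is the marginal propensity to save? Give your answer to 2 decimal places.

0.36

Implied spending multiplier k = ΔY/ΔG = 1,875/675 ≈ 2.7778.
Since k = 1/(1 − MPC), MPC = 1 − 1/k = 1 − ΔG/ΔY = 1 − 675/1,875 = 0.64.
MPS = 1 − MPC = 0.36.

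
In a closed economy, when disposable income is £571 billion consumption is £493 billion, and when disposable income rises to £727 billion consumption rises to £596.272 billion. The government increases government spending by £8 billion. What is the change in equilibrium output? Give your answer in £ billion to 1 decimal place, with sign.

+£23.7 billion

MPC = ΔC/ΔYd = (596.272 − 493)/(727 − 571) = 103.272/156 = 0.662.
Government-spending multiplier = 1/(1 − MPC) = 1/(1 − 0.662) = 1/0.338 ≈ 2.959.
ΔY = k × ΔG = (+£8 billion) / 0.338 ≈ +£23.7 billion.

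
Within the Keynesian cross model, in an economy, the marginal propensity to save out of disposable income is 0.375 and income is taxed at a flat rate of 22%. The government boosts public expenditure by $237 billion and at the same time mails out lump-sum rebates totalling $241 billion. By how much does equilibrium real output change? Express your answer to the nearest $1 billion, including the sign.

MPC = 1 − MPS = 1 − 0.375 = 0.625.
Expenditure multiplier = 1/(1 − c(1−t)) = 1/(1 − 0.625×0.78) = 1/0.5125 ≈ 1.951.
ΔG contributes k·ΔG = (+$237 billion) / 0.5125 ≈ +$462.4 billion.
ΔT of −$241 billion changes first-round spending by −c·ΔT = +$150.625 billion, contributing k·(−c·ΔT) = (+$150.625 billion) / 0.5125 ≈ +$293.9 billion.
Net ΔY = k(ΔG − c·ΔT) = (+$387.625 billion) / 0.5125 ≈ +$756 billion.

+$756 billion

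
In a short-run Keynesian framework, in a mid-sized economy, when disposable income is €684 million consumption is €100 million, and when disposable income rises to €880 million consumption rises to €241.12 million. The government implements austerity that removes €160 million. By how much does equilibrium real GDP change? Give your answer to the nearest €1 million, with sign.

MPC = ΔC/ΔYd = (241.12 − 100)/(880 − 684) = 141.12/196 = 0.72.
Expenditure multiplier = 1/(1 − MPC) = 1/(1 − 0.72) = 1/0.28 ≈ 3.571.
ΔY = k × ΔG = (−€160 million) / 0.28 ≈ −€571 million.

−€571 million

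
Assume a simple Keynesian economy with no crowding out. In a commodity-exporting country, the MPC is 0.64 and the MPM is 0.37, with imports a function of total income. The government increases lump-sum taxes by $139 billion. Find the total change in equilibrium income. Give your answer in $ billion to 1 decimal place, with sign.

A lump-sum tax change of +$139 billion shifts disposable income by −$139 billion; first-round consumption changes by −c × ΔT = −0.64 × (+$139 billion) = −$88.96 billion.
Expenditure multiplier = 1/(1 − c + m) = 1/(1 − 0.64 + 0.37) = 1/0.73 ≈ 1.37.
The tax multiplier is −c × k ≈ −0.877, so ΔY = k × (−c·ΔT) = (−$88.96 billion) / 0.73 ≈ −$121.9 billion.

−$121.9 billion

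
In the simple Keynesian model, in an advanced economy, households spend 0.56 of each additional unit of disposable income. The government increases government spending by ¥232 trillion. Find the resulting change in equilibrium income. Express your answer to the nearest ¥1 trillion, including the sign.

+¥527 trillion

Spending multiplier = 1/(1 − MPC) = 1/(1 − 0.56) = 1/0.44 ≈ 2.273.
ΔY = k × ΔG = (+¥232 trillion) / 0.44 ≈ +¥527 trillion.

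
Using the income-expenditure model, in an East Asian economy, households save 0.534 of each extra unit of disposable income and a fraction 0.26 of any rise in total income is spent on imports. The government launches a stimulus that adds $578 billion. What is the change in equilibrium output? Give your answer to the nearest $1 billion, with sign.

+$728 billion

MPC = 1 − MPS = 1 − 0.534 = 0.466.
Expenditure multiplier = 1/(1 − c + m) = 1/(1 − 0.466 + 0.26) = 1/0.794 ≈ 1.259.
ΔY = k × ΔG = (+$578 billion) / 0.794 ≈ +$728 billion.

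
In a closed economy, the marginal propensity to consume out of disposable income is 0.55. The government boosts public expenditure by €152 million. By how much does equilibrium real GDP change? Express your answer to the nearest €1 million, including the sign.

+€338 million

Government-spending multiplier = 1/(1 − MPC) = 1/(1 − 0.55) = 1/0.45 ≈ 2.222.
ΔY = k × ΔG = (+€152 million) / 0.45 ≈ +€338 million.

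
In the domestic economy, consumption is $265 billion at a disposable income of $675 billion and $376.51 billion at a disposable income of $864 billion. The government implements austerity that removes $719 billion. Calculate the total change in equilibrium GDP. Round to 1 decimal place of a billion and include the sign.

MPC = ΔC/ΔYd = (376.51 − 265)/(864 − 675) = 111.51/189 = 0.59.
Spending multiplier = 1/(1 − MPC) = 1/(1 − 0.59) = 1/0.41 ≈ 2.439.
ΔY = k × ΔG = (−$719 billion) / 0.41 ≈ −$1,753.7 billion.

−$1,753.7 billion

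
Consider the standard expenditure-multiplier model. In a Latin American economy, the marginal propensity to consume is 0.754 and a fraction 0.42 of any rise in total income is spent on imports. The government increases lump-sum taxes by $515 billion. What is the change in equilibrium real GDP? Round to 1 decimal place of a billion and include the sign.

−$583.0 billion

A lump-sum tax change of +$515 billion shifts disposable income by −$515 billion; first-round consumption changes by −c × ΔT = −0.754 × (+$515 billion) = −$388.31 billion.
Expenditure multiplier = 1/(1 − c + m) = 1/(1 − 0.754 + 0.42) = 1/0.666 ≈ 1.502.
The tax multiplier is −c × k ≈ −1.132, so ΔY = k × (−c·ΔT) = (−$388.31 billion) / 0.666 ≈ −$583 billion.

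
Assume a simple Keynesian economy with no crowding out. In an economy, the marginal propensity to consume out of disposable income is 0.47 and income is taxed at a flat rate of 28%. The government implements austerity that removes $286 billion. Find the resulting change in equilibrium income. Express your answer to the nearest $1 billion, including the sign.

Government-spending multiplier = 1/(1 − c(1−t)) = 1/(1 − 0.47×0.72) = 1/0.6616 ≈ 1.511.
ΔY = k × ΔG = (−$286 billion) / 0.6616 ≈ −$432 billion.

−$432 billion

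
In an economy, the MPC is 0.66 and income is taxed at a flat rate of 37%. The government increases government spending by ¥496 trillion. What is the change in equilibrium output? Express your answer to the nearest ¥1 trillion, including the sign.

+¥849 trillion

Spending multiplier = 1/(1 − c(1−t)) = 1/(1 − 0.66×0.63) = 1/0.5842 ≈ 1.712.
ΔY = k × ΔG = (+¥496 trillion) / 0.5842 ≈ +¥849 trillion.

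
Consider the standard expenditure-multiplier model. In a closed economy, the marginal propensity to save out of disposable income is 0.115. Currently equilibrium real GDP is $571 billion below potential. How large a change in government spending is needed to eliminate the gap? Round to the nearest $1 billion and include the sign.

+$66 billion

MPC = 1 − MPS = 1 − 0.115 = 0.885.
Spending multiplier = 1/(1 − MPC) = 1/(1 − 0.885) = 1/0.115 ≈ 8.696.
Need ΔY = +$571 billion, so ΔG = ΔY/k = (+$571 billion) × 0.115 ≈ +$66 billion.
The government should increase government spending by $66 billion.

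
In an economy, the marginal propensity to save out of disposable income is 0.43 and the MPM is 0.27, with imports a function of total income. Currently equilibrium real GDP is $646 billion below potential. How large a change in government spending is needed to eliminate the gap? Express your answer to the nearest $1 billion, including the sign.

MPC = 1 − MPS = 1 − 0.43 = 0.57.
Spending multiplier = 1/(1 − c + m) = 1/(1 − 0.57 + 0.27) = 1/0.7 ≈ 1.429.
Need ΔY = +$646 billion, so ΔG = ΔY/k = (+$646 billion) × 0.7 ≈ +$452 billion.
The government should increase government spending by $452 billion.

+$452 billion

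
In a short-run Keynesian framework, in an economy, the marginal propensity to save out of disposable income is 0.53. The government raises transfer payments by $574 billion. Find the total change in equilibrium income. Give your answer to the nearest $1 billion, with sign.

+$509 billion

MPC = 1 − MPS = 1 − 0.53 = 0.47.
The transfer change shifts disposable income by +$574 billion, so first-round consumption changes by c·ΔTR = 0.47 × (+$574 billion) = +$269.78 billion.
Expenditure multiplier = 1/(1 − MPC) = 1/(1 − 0.47) = 1/0.53 ≈ 1.887.
The transfer multiplier is c × k ≈ 0.887, so ΔY = k × (c·ΔTR) = (+$269.78 billion) / 0.53 ≈ +$509 billion.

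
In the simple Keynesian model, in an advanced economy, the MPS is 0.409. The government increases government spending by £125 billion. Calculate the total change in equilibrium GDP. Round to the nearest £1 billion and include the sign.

+£306 billion

MPC = 1 − MPS = 1 − 0.409 = 0.591.
Spending multiplier = 1/(1 − MPC) = 1/(1 − 0.591) = 1/0.409 ≈ 2.445.
ΔY = k × ΔG = (+£125 billion) / 0.409 ≈ +£306 billion.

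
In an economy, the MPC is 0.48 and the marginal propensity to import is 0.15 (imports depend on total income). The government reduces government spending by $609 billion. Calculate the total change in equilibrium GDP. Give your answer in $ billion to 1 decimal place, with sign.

−$909.0 billion

Spending multiplier = 1/(1 − c + m) = 1/(1 − 0.48 + 0.15) = 1/0.67 ≈ 1.493.
ΔY = k × ΔG = (−$609 billion) / 0.67 ≈ −$909 billion.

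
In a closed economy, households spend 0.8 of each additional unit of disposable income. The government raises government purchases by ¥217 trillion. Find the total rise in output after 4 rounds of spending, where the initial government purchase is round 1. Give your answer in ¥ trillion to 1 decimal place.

¥640.6 trillion

Round 1 adds ΔG = ¥217 trillion; each later round is MPC = 0.8 times the previous.
After 4 rounds: 217 + 173.6 + 138.88 + 111.104 = ΔG·(1 − c^4)/(1 − c) = 217 × (1 − 0.4096)/0.2 ≈ ¥640.6 trillion.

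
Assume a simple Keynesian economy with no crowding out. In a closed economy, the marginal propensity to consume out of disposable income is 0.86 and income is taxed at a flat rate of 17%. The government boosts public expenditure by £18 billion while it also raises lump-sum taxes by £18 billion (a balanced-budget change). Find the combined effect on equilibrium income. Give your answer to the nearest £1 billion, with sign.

Expenditure multiplier = 1/(1 − c(1−t)) = 1/(1 − 0.86×0.83) = 1/0.2862 ≈ 3.494.
ΔG contributes k·ΔG = (+£18 billion) / 0.2862 ≈ +£62.9 billion.
ΔT of +£18 billion changes first-round spending by −c·ΔT = −£15.48 billion, contributing k·(−c·ΔT) = (−£15.48 billion) / 0.2862 ≈ −£54.1 billion.
Net ΔY = k(ΔG − c·ΔT) = (+£2.52 billion) / 0.2862 ≈ +£9 billion.

+£9 billion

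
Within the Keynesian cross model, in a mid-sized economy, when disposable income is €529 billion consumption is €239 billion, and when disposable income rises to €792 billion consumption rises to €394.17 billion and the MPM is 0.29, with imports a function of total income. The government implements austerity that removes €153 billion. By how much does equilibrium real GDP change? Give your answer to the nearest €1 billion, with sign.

−€219 billion

MPC = ΔC/ΔYd = (394.17 − 239)/(792 − 529) = 155.17/263 = 0.59.
Spending multiplier = 1/(1 − c + m) = 1/(1 − 0.59 + 0.29) = 1/0.7 ≈ 1.429.
ΔY = k × ΔG = (−€153 billion) / 0.7 ≈ −€219 billion.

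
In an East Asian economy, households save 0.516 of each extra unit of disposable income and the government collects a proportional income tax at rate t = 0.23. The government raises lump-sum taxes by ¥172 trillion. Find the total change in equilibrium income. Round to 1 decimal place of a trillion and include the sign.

MPC = 1 − MPS = 1 − 0.516 = 0.484.
A lump-sum tax change of +¥172 trillion shifts disposable income by −¥172 trillion; first-round consumption changes by −c × ΔT = −0.484 × (+¥172 trillion) = −¥83.248 trillion.
Expenditure multiplier = 1/(1 − c(1−t)) = 1/(1 − 0.484×0.77) = 1/0.62732 ≈ 1.594.
The tax multiplier is −c × k ≈ −0.772, so ΔY = k × (−c·ΔT) = (−¥83.248 trillion) / 0.62732 ≈ −¥132.7 trillion.

−¥132.7 trillion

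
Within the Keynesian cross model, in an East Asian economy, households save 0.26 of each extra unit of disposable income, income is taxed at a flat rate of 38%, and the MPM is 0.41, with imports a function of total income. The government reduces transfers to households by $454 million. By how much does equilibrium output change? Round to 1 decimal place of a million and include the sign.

−$353.2 million

MPC = 1 − MPS = 1 − 0.26 = 0.74.
The transfer change shifts disposable income by −$454 million, so first-round consumption changes by c·ΔTR = 0.74 × (−$454 million) = −$335.96 million.
Expenditure multiplier = 1/(1 − c(1−t) + m) = 1/(1 − 0.74×0.62 + 0.41) = 1/0.9512 ≈ 1.051.
The transfer multiplier is c × k ≈ 0.778, so ΔY = k × (c·ΔTR) = (−$335.96 million) / 0.9512 ≈ −$353.2 million.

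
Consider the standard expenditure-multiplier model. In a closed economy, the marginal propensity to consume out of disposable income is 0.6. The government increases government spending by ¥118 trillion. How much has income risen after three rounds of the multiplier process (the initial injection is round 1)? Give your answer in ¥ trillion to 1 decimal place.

¥231.3 trillion

Round 1 adds ΔG = ¥118 trillion; each later round is MPC = 0.6 times the previous.
After 3 rounds: 118 + 70.8 + 42.48 = ΔG·(1 − c^3)/(1 − c) = 118 × (1 − 0.216)/0.4 ≈ ¥231.3 trillion.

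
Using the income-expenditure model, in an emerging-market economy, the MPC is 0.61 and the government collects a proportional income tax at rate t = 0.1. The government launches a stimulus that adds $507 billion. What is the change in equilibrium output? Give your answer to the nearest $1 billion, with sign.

Spending multiplier = 1/(1 − c(1−t)) = 1/(1 − 0.61×0.9) = 1/0.451 ≈ 2.217.
ΔY = k × ΔG = (+$507 billion) / 0.451 ≈ +$1,124 billion.

+$1,124 billion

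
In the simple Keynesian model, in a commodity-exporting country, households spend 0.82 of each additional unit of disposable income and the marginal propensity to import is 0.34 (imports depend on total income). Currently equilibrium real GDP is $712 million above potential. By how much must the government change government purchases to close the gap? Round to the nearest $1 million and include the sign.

−$370 million

Spending multiplier = 1/(1 − c + m) = 1/(1 − 0.82 + 0.34) = 1/0.52 ≈ 1.923.
Need ΔY = −$712 million, so ΔG = ΔY/k = (−$712 million) × 0.52 ≈ −$370 million.
The government should cut government purchases by $370 million.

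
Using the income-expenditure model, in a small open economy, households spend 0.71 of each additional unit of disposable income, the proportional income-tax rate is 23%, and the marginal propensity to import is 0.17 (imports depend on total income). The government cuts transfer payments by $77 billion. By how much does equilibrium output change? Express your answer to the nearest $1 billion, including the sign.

The transfer change shifts disposable income by −$77 billion, so first-round consumption changes by c·ΔTR = 0.71 × (−$77 billion) = −$54.67 billion.
Expenditure multiplier = 1/(1 − c(1−t) + m) = 1/(1 − 0.71×0.77 + 0.17) = 1/0.6233 ≈ 1.604.
The transfer multiplier is c × k ≈ 1.139, so ΔY = k × (c·ΔTR) = (−$54.67 billion) / 0.6233 ≈ −$88 billion.

−$88 billion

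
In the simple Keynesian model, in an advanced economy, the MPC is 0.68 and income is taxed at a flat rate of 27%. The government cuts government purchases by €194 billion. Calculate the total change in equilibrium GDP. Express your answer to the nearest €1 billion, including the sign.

−€385 billion

Expenditure multiplier = 1/(1 − c(1−t)) = 1/(1 − 0.68×0.73) = 1/0.5036 ≈ 1.986.
ΔY = k × ΔG = (−€194 billion) / 0.5036 ≈ −€385 billion.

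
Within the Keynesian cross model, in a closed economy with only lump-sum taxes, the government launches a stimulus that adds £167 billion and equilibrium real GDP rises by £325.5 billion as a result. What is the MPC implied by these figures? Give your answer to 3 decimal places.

Implied spending multiplier k = ΔY/ΔG = 325.5/167 ≈ 1.9491.
Since k = 1/(1 − MPC), MPC = 1 − 1/k = 1 − ΔG/ΔY = 1 − 167/325.5 ≈ 0.487.

0.487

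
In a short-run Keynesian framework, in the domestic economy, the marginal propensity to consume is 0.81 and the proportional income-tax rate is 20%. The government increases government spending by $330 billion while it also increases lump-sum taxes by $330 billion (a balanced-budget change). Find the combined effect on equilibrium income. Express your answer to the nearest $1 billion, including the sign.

Expenditure multiplier = 1/(1 − c(1−t)) = 1/(1 − 0.81×0.8) = 1/0.352 ≈ 2.841.
ΔG contributes k·ΔG = (+$330 billion) / 0.352 = +$937.5 billion.
ΔT of +$330 billion changes first-round spending by −c·ΔT = −$267.3 billion, contributing k·(−c·ΔT) = (−$267.3 billion) / 0.352 ≈ −$759.4 billion.
Net ΔY = k(ΔG − c·ΔT) = (+$62.7 billion) / 0.352 ≈ +$178 billion.

+$178 billion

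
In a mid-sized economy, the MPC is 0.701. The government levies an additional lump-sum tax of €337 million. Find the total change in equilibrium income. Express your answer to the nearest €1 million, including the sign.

−€790 million

A lump-sum tax change of +€337 million shifts disposable income by −€337 million; first-round consumption changes by −c × ΔT = −0.701 × (+€337 million) = −€236.237 million.
Expenditure multiplier = 1/(1 − MPC) = 1/(1 − 0.701) = 1/0.299 ≈ 3.344.
The tax multiplier is −c × k ≈ −2.344, so ΔY = k × (−c·ΔT) = (−€236.237 million) / 0.299 ≈ −€790 million.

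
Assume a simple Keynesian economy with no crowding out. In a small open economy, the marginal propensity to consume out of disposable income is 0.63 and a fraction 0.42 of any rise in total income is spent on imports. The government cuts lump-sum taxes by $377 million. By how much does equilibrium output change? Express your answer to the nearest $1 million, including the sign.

A lump-sum tax change of −$377 million shifts disposable income by +$377 million; first-round consumption changes by −c × ΔT = −0.63 × (−$377 million) = +$237.51 million.
Expenditure multiplier = 1/(1 − c + m) = 1/(1 − 0.63 + 0.42) = 1/0.79 ≈ 1.266.
The tax multiplier is −c × k ≈ −0.797, so ΔY = k × (−c·ΔT) = (+$237.51 million) / 0.79 ≈ +$301 million.

+$301 million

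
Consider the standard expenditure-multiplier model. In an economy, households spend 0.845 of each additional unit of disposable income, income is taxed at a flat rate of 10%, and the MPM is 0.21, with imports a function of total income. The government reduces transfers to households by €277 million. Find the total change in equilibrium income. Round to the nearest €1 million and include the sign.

−€521 million

The transfer change shifts disposable income by −€277 million, so first-round consumption changes by c·ΔTR = 0.845 × (−€277 million) = −€234.065 million.
Expenditure multiplier = 1/(1 − c(1−t) + m) = 1/(1 − 0.845×0.9 + 0.21) = 1/0.4495 ≈ 2.225.
The transfer multiplier is c × k ≈ 1.88, so ΔY = k × (c·ΔTR) = (−€234.065 million) / 0.4495 ≈ −€521 million.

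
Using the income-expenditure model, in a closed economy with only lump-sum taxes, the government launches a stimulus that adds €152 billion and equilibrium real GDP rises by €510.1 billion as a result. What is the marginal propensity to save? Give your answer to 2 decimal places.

0.30

Implied spending multiplier k = ΔY/ΔG = 510.1/152 ≈ 3.3559.
Since k = 1/(1 − MPC), MPC = 1 − 1/k = 1 − ΔG/ΔY = 1 − 152/510.1 ≈ 0.70.
MPS = 1 − MPC = 0.30.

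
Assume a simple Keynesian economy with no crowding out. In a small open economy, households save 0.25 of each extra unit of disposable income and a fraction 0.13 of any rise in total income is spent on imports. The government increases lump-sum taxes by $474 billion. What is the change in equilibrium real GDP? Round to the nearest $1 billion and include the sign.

MPC = 1 − MPS = 1 − 0.25 = 0.75.
A lump-sum tax change of +$474 billion shifts disposable income by −$474 billion; first-round consumption changes by −c × ΔT = −0.75 × (+$474 billion) = −$355.5 billion.
Expenditure multiplier = 1/(1 − c + m) = 1/(1 − 0.75 + 0.13) = 1/0.38 ≈ 2.632.
The tax multiplier is −c × k ≈ −1.974, so ΔY = k × (−c·ΔT) = (−$355.5 billion) / 0.38 ≈ −$936 billion.

−$936 billion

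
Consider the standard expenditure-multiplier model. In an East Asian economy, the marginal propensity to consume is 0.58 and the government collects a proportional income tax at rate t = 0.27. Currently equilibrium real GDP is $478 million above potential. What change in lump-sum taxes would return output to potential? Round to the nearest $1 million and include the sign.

Spending multiplier = 1/(1 − c(1−t)) = 1/(1 − 0.58×0.73) = 1/0.5766 ≈ 1.734.
Tax multiplier = −c·k = −0.58/0.5766 ≈ −1.006. Need ΔY = −$478 million, so ΔT = ΔY/(−c·k) = −(−$478 million) × 0.5766 / 0.58 ≈ +$475 million.
The government should raise lump-sum taxes by $475 million.

+$475 million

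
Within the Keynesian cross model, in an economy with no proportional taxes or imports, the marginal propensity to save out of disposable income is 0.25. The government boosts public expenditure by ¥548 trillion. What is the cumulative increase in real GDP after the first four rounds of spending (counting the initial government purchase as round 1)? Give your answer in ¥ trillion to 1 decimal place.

¥1,498.4 trillion

MPC = 1 − MPS = 1 − 0.25 = 0.75.
Round 1 adds ΔG = ¥548 trillion; each later round is MPC = 0.75 times the previous.
After 4 rounds: 548 + 411 + 308.25 + 231.1875 = ΔG·(1 − c^4)/(1 − c) = 548 × (1 − 0.31640625)/0.25 ≈ ¥1,498.4 trillion.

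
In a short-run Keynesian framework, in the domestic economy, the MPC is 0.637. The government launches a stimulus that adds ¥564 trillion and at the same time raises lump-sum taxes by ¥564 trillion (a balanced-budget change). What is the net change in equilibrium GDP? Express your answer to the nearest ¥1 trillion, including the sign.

+¥564 trillion

Expenditure multiplier = 1/(1 − MPC) = 1/(1 − 0.637) = 1/0.363 ≈ 2.755.
ΔG contributes k·ΔG = (+¥564 trillion) / 0.363 ≈ +¥1,553.7 trillion.
ΔT of +¥564 trillion changes first-round spending by −c·ΔT = −¥359.268 trillion, contributing k·(−c·ΔT) = (−¥359.268 trillion) / 0.363 ≈ −¥989.7 trillion.
With ΔG = ΔT and no other leakages, the balanced-budget multiplier is 1, so ΔY = ΔG = +¥564 trillion.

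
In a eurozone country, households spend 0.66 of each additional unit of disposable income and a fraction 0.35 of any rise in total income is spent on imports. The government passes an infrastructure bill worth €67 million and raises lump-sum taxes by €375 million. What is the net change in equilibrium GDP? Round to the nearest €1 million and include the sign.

−€262 million

Expenditure multiplier = 1/(1 − c + m) = 1/(1 − 0.66 + 0.35) = 1/0.69 ≈ 1.449.
ΔG contributes k·ΔG = (+€67 million) / 0.69 ≈ +€97.1 million.
ΔT of +€375 million changes first-round spending by −c·ΔT = −€247.5 million, contributing k·(−c·ΔT) = (−€247.5 million) / 0.69 ≈ −€358.7 million.
Net ΔY = k(ΔG − c·ΔT) = (−€180.5 million) / 0.69 ≈ −€262 million.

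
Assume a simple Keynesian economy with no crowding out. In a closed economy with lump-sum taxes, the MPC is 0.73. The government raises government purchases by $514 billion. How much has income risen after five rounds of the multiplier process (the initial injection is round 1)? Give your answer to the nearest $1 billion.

Round 1 adds ΔG = $514 billion; each later round is MPC = 0.73 times the previous.
After 5 rounds: 514 + 375.22 + 273.9106 + 199.954738 + 145.96695874 = ΔG·(1 − c^5)/(1 − c) = 514 × (1 − 0.2073071593)/0.27 ≈ $1,509 billion.

$1,509 billion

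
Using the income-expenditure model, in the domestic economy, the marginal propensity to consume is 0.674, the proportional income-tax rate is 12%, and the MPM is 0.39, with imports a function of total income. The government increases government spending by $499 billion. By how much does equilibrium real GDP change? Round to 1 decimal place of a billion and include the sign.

+$626.2 billion

Government-spending multiplier = 1/(1 − c(1−t) + m) = 1/(1 − 0.674×0.88 + 0.39) = 1/0.79688 ≈ 1.255.
ΔY = k × ΔG = (+$499 billion) / 0.79688 ≈ +$626.2 billion.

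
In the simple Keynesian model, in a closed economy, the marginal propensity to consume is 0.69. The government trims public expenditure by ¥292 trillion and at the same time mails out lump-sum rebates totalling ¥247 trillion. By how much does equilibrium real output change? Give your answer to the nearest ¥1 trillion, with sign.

Expenditure multiplier = 1/(1 − MPC) = 1/(1 − 0.69) = 1/0.31 ≈ 3.226.
ΔG contributes k·ΔG = (−¥292 trillion) / 0.31 ≈ −¥941.9 trillion.
ΔT of −¥247 trillion changes first-round spending by −c·ΔT = +¥170.43 trillion, contributing k·(−c·ΔT) = (+¥170.43 trillion) / 0.31 ≈ +¥549.8 trillion.
Net ΔY = k(ΔG − c·ΔT) = (−¥121.57 trillion) / 0.31 ≈ −¥392 trillion.

−¥392 trillion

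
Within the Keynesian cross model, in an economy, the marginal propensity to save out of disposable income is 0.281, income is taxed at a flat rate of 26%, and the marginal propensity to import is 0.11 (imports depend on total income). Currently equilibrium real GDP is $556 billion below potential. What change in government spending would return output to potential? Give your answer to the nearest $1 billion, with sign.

MPC = 1 − MPS = 1 − 0.281 = 0.719.
Spending multiplier = 1/(1 − c(1−t) + m) = 1/(1 − 0.719×0.74 + 0.11) = 1/0.57794 ≈ 1.73.
Need ΔY = +$556 billion, so ΔG = ΔY/k = (+$556 billion) × 0.57794 ≈ +$321 billion.
The government should increase government spending by $321 billion.

+$321 billion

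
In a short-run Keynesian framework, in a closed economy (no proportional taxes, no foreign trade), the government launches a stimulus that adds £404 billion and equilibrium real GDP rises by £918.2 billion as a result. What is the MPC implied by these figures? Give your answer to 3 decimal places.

0.560

Implied spending multiplier k = ΔY/ΔG = 918.2/404 ≈ 2.2728.
Since k = 1/(1 − MPC), MPC = 1 − 1/k = 1 − ΔG/ΔY = 1 − 404/918.2 ≈ 0.560.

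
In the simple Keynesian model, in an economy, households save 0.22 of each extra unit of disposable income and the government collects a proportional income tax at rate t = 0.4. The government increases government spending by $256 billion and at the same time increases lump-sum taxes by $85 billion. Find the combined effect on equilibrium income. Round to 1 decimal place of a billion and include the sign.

MPC = 1 − MPS = 1 − 0.22 = 0.78.
Expenditure multiplier = 1/(1 − c(1−t)) = 1/(1 − 0.78×0.6) = 1/0.532 ≈ 1.88.
ΔG contributes k·ΔG = (+$256 billion) / 0.532 ≈ +$481.2 billion.
ΔT of +$85 billion changes first-round spending by −c·ΔT = −$66.3 billion, contributing k·(−c·ΔT) = (−$66.3 billion) / 0.532 ≈ −$124.6 billion.
Net ΔY = k(ΔG − c·ΔT) = (+$189.7 billion) / 0.532 ≈ +$356.6 billion.

+$356.6 billion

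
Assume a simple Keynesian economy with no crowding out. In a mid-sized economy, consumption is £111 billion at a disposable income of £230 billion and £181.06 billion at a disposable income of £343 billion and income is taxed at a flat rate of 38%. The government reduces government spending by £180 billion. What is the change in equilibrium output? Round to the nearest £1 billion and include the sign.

−£292 billion

MPC = ΔC/ΔYd = (181.06 − 111)/(343 − 230) = 70.06/113 = 0.62.
Spending multiplier = 1/(1 − c(1−t)) = 1/(1 − 0.62×0.62) = 1/0.6156 ≈ 1.624.
ΔY = k × ΔG = (−£180 billion) / 0.6156 ≈ −£292 billion.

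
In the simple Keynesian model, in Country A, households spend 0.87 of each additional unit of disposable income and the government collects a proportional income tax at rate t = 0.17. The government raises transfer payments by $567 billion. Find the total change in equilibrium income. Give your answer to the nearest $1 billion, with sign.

The transfer change shifts disposable income by +$567 billion, so first-round consumption changes by c·ΔTR = 0.87 × (+$567 billion) = +$493.29 billion.
Expenditure multiplier = 1/(1 − c(1−t)) = 1/(1 − 0.87×0.83) = 1/0.2779 ≈ 3.598.
The transfer multiplier is c × k ≈ 3.131, so ΔY = k × (c·ΔTR) = (+$493.29 billion) / 0.2779 ≈ +$1,775 billion.

+$1,775 billion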